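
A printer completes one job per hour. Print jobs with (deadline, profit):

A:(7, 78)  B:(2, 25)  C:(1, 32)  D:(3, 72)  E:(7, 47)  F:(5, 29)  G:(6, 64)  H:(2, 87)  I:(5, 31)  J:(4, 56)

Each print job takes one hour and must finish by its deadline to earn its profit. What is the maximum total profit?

Sort by profit descending; place each in the latest free slot ≤ its deadline.
Profit order: H=87 A=78 D=72 G=64 J=56 E=47 C=32 I=31 F=29 B=25
Assign: H→slot 2, A→slot 7, D→slot 3, G→slot 6, J→slot 4, E→slot 5, C→slot 1, I skipped, F skipped, B skipped.
Slots: [1:C] [2:H] [3:D] [4:J] [5:E] [6:G] [7:A]
Profit = 32 + 87 + 72 + 56 + 47 + 64 + 78 = 436

436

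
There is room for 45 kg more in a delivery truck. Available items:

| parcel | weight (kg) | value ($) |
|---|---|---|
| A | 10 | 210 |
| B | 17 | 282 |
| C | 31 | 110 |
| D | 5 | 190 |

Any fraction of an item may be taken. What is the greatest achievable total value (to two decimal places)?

Sort by value per unit weight and fill in that order.
Ratios (sorted): D 38.00, A 21.00, B 16.59, C 3.55
take D (5 @ 190); take A (10 @ 210); take B (17 @ 282); take 13/31 of C → 46.13. Capacity used 45/45.
Total value = 728.13

728.13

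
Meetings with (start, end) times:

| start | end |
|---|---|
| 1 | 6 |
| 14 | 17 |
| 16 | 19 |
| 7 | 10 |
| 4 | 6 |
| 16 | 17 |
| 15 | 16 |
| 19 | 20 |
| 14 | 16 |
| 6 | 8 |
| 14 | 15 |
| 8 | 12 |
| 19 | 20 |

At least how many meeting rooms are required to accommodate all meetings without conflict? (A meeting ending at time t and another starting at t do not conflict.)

Events (time:±→running): 1:+→1 4:+→2 6:-→1 6:-→0 6:+→1 7:+→2 8:-→1 8:+→2 10:-→1 12:-→0 14:+→1 14:+→2 14:+→3 … peak 3.

3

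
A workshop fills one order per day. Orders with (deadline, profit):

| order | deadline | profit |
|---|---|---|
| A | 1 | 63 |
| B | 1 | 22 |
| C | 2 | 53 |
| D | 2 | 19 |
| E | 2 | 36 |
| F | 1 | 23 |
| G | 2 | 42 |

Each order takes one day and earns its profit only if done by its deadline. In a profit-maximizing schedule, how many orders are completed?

Profit order: A=63 C=53 G=42 E=36 F=23 B=22 D=19
Assign: A→slot 1, C→slot 2, G skipped, E skipped, F skipped, B skipped, D skipped.
Slots: [1:A] [2:C]
2 of 7 scheduled.

2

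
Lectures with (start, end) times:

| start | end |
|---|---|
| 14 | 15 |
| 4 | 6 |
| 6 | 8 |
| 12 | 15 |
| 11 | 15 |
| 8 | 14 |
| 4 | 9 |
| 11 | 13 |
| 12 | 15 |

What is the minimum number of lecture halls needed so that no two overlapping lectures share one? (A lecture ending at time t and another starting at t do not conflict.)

5

starts: [4, 4, 6, 8, 11, 11, 12, 12, 14]
ends:   [6, 8, 9, 13, 14, 15, 15, 15, 15]
s4→1 s4→2 e6→1 s6→2 e8→1 s8→2 e9→1 s11→2 s11→3 s12→4 s12→5  — peak 5.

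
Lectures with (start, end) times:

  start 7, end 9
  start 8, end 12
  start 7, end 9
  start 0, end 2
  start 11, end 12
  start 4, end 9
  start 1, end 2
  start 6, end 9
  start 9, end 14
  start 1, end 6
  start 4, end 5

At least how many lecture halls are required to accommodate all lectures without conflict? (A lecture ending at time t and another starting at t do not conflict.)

5

The answer is the maximum number of intervals overlapping at any instant.
starts: [0, 1, 1, 4, 4, 6, 7, 7, 8, 9, 11]
ends:   [2, 2, 5, 6, 9, 9, 9, 9, 12, 12, 14]
s0→1 s1→2 s1→3 e2→2 e2→1 s4→2 s4→3 e5→2 e6→1 s6→2 s7→3 s7→4 s8→5  — peak 5.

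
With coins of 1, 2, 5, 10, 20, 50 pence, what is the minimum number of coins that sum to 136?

6

Greedy: take as many of the largest coin as possible, then repeat with the remainder.
136 = 2×50 + 1×20 + 1×10 + 1×5 + 1×1
Total coins = 2 + 1 + 1 + 1 + 1 = 6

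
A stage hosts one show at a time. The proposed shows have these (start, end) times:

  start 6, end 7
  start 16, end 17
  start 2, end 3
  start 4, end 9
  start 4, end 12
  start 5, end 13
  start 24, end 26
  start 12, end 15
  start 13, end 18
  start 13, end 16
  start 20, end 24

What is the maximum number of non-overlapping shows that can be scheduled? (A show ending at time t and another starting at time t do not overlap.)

By end time: (2,3), (6,7), (4,9), (4,12), (5,13), (12,15), (13,16), (16,17), (13,18), (20,24), (24,26).
Pick (2,3); next start ≥ 3 → (6,7); next start ≥ 7 → (12,15); next start ≥ 15 → (16,17); next start ≥ 17 → (20,24); next start ≥ 24 → (24,26).
Selected 6 shows.

6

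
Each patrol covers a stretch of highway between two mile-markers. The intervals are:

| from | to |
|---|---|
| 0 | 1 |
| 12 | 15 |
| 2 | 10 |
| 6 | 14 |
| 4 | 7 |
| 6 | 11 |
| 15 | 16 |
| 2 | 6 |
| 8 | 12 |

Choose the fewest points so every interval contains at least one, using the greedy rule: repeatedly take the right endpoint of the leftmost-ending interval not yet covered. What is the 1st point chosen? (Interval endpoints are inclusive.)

1

Process intervals by earliest right end; each time one isn't hit yet, stab at its right endpoint.
By right end: [0,1]  [2,6]  [4,7]  [2,10]  [6,11]  [8,12]  [6,14]  [12,15]  [15,16]
[0,1] uncovered → point at 1; [2,6] uncovered → point at 6; [8,12] uncovered → point at 12; [15,16] uncovered → point at 16.
Points: 1, 6, 12, 16 (4 total).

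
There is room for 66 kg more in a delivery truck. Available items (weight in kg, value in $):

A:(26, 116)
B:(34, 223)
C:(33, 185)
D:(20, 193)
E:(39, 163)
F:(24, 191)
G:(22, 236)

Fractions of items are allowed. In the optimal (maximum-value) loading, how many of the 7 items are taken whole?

3

Sort by value per unit weight and fill in that order.
Order: G (236/22=10.73) > D (193/20=9.65) > F (191/24=7.96) > B (223/34=6.56) > C (185/33=5.61) > A (116/26=4.46) > E (163/39=4.18)
Fill: take G (22 @ 236) → take D (20 @ 193) → take F (24 @ 191); 66/66 used.
3 item(s) taken whole.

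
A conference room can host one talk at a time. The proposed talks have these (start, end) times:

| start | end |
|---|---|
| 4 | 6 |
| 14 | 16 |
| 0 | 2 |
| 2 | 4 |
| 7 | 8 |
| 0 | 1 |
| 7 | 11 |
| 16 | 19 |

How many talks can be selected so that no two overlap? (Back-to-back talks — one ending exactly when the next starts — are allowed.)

6

By end time: (0,1), (0,2), (2,4), (4,6), (7,8), (7,11), (14,16), (16,19).
Pick (0,1); next start ≥ 1 → (2,4); next start ≥ 4 → (4,6); next start ≥ 6 → (7,8); next start ≥ 8 → (14,16); next start ≥ 16 → (16,19).
Selected 6 talks.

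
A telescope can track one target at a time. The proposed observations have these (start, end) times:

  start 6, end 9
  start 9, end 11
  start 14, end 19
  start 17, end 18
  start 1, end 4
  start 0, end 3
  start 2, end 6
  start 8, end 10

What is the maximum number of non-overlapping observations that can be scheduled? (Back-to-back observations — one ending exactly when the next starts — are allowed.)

4

Greedy by earliest finish: after sorting by end time, pick each interval compatible with the last pick.
By end time: (0,3), (1,4), (2,6), (6,9), (8,10), (9,11), (17,18), (14,19).
Pick (0,3); next start ≥ 3 → (6,9); next start ≥ 9 → (9,11); next start ≥ 11 → (17,18).
Selected 4 observations.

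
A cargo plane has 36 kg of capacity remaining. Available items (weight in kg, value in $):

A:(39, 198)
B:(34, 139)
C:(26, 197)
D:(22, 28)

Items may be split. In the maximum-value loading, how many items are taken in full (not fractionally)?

Order: C (197/26=7.58) > A (198/39=5.08) > B (139/34=4.09) > D (28/22=1.27)
Fill: take C (26 @ 197) → take 10/39 of A → 50.77; 36/36 used.
1 item(s) taken whole; one partial (take 10/39 of A).

1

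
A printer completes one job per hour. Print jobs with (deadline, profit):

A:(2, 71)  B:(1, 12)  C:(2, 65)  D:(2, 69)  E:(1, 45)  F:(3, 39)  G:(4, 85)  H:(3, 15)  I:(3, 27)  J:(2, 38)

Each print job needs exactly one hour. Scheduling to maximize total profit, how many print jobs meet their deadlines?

4

Take jobs in profit order; each goes to the latest open slot no later than its deadline.
Profit order: G=85 A=71 D=69 C=65 E=45 F=39 J=38 I=27 H=15 B=12
Assign: G→slot 4, A→slot 2, D→slot 1, C skipped, E skipped, F→slot 3, J skipped, I skipped, H skipped, B skipped.
Slots: [1:D] [2:A] [3:F] [4:G]
4 of 10 scheduled.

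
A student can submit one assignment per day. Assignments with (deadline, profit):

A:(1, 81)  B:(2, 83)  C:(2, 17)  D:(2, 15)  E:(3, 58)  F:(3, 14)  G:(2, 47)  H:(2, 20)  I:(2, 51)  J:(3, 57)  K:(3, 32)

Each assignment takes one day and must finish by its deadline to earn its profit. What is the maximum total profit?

222

Sort by profit descending; place each in the latest free slot ≤ its deadline.
Profit order: B=83 A=81 E=58 J=57 I=51 G=47 K=32 H=20 C=17 D=15 F=14
Assign: B→slot 2, A→slot 1, E→slot 3, J skipped, I skipped, G skipped, K skipped, H skipped, C skipped, D skipped, F skipped.
Slots: [1:A] [2:B] [3:E]
Profit = 81 + 83 + 58 = 222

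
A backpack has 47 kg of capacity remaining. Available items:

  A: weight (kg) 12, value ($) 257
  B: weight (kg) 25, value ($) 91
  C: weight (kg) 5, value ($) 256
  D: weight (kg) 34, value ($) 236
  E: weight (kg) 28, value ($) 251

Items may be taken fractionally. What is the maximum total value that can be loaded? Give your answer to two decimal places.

Greedy by value/weight ratio, highest first.
Ratios (sorted): C 51.20, A 21.42, E 8.96, D 6.94, B 3.64
take C (5 @ 256); take A (12 @ 257); take E (28 @ 251); take 2/34 of D → 13.88. Capacity used 47/47.
Total value = 777.88

777.88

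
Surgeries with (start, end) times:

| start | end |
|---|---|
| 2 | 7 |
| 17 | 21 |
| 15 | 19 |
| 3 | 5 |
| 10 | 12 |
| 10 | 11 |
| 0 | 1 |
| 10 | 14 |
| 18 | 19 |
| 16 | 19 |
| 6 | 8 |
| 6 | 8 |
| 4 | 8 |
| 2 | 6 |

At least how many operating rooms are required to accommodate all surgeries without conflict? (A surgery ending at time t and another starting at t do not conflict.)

4

Count concurrent intervals with a sweep; the peak is the room count.
Events (time:±→running): 0:+→1 1:-→0 2:+→1 2:+→2 3:+→3 4:+→4 … peak 4.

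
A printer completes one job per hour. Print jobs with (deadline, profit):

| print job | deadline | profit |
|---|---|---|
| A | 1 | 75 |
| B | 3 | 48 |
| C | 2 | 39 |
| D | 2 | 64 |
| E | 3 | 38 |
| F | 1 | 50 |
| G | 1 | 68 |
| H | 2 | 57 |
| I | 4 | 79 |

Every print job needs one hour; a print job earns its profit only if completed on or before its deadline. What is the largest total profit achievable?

Take jobs in profit order; each goes to the latest open slot no later than its deadline.
Profit order: I=79 A=75 G=68 D=64 H=57 F=50 B=48 C=39 E=38
Assign: I→slot 4, A→slot 1, G skipped, D→slot 2, H skipped, F skipped, B→slot 3, C skipped, E skipped.
Slots: [1:A] [2:D] [3:B] [4:I]
Profit = 75 + 64 + 48 + 79 = 266

266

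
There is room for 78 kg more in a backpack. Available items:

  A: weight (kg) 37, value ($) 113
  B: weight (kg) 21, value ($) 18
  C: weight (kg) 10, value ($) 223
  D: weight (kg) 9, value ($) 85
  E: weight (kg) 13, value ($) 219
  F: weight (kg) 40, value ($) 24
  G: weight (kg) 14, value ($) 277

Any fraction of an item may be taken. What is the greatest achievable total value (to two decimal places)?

901.73

Greedy by value/weight ratio, highest first.
Order: C (223/10=22.30) > G (277/14=19.79) > E (219/13=16.85) > D (85/9=9.44) > A (113/37=3.05) > B (18/21=0.86) > F (24/40=0.60)
Fill: take C (10 @ 223) → take G (14 @ 277) → take E (13 @ 219) → take D (9 @ 85) → take 32/37 of A → 97.73; 78/78 used.
Total value = 901.73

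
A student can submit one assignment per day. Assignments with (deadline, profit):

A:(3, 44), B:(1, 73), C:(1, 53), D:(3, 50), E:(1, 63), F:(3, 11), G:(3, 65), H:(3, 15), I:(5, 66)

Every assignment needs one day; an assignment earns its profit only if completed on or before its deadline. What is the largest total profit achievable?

Take jobs in profit order; each goes to the latest open slot no later than its deadline.
By profit: B(d1,73), I(d5,66), G(d3,65), E(d1,63), C(d1,53), D(d3,50), A(d3,44), H(d3,15), F(d3,11)
B→slot 1; I→slot 5; G→slot 3; E skipped; C skipped; D→slot 2; A skipped; H skipped; F skipped.
Profit = 73 + 50 + 65 + 66 = 254

254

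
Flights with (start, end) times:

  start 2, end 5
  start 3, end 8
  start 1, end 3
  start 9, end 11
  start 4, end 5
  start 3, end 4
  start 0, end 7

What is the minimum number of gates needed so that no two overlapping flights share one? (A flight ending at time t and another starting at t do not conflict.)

Count concurrent intervals with a sweep; the peak is the room count.
starts: [0, 1, 2, 3, 3, 4, 9]
ends:   [3, 4, 5, 5, 7, 8, 11]
s0→1 s1→2 s2→3 e3→2 s3→3 s3→4  — peak 4.

4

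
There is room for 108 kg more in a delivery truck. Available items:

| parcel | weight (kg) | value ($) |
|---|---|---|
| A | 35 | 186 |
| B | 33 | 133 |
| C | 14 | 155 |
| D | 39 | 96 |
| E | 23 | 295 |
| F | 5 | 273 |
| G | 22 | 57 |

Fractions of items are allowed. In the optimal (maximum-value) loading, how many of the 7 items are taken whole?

4

Order: F (273/5=54.60) > E (295/23=12.83) > C (155/14=11.07) > A (186/35=5.31) > B (133/33=4.03) > G (57/22=2.59) > D (96/39=2.46)
Fill: take F (5 @ 273) → take E (23 @ 295) → take C (14 @ 155) → take A (35 @ 186) → take 31/33 of B → 124.94; 108/108 used.
4 item(s) taken whole; one partial (take 31/33 of B).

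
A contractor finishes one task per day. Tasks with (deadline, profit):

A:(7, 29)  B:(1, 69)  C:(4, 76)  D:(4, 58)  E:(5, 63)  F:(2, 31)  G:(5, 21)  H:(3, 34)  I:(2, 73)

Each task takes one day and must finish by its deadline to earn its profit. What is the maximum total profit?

By profit: C(d4,76), I(d2,73), B(d1,69), E(d5,63), D(d4,58), H(d3,34), F(d2,31), A(d7,29), G(d5,21)
C→slot 4; I→slot 2; B→slot 1; E→slot 5; D→slot 3; H skipped; F skipped; A→slot 7; G skipped.
Profit = 69 + 73 + 58 + 76 + 63 + 29 = 368

368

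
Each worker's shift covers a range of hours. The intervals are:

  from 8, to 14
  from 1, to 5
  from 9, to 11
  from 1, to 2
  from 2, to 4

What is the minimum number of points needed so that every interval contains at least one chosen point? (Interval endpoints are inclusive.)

2

Sort by right endpoint; whenever an interval is uncovered, place a point at its right end.
Sorted: [1,2] [2,4] [1,5] [9,11] [8,14]
{[1,2],[2,4],[1,5]} hit by 2; {[9,11],[8,14]} hit by 11.
Points: 2, 11 (2 total).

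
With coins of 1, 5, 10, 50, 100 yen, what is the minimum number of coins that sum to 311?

Use the largest denomination that fits, subtract, and repeat.
311 = 3×100 + 1×10 + 1×1
Total coins = 3 + 1 + 1 = 5

5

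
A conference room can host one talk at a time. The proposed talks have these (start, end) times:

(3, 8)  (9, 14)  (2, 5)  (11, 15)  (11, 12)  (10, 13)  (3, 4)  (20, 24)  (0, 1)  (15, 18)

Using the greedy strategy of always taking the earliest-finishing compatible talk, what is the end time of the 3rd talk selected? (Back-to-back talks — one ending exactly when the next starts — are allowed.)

12

By end time: (0,1), (3,4), (2,5), (3,8), (11,12), (10,13), (9,14), (11,15), (15,18), (20,24).
Pick (0,1); next start ≥ 1 → (3,4); next start ≥ 4 → (11,12); next start ≥ 12 → (15,18); next start ≥ 18 → (20,24).
Selected: (0,1) (3,4) (11,12) (15,18) (20,24)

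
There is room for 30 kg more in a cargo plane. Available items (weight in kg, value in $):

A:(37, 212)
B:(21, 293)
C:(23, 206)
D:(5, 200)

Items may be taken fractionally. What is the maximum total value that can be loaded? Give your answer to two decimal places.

528.83

Greedy by value/weight ratio, highest first.
Ratios (sorted): D 40.00, B 13.95, C 8.96, A 5.73
take D (5 @ 200); take B (21 @ 293); take 4/23 of C → 35.83. Capacity used 30/30.
Total value = 528.83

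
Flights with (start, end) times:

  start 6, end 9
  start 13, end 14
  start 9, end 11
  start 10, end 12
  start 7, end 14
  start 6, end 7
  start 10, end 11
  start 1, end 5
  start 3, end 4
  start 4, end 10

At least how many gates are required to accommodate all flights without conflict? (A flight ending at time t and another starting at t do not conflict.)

The answer is the maximum number of intervals overlapping at any instant.
starts: [1, 3, 4, 6, 6, 7, 9, 10, 10, 13]
ends:   [4, 5, 7, 9, 10, 11, 11, 12, 14, 14]
s1→1 s3→2 e4→1 s4→2 e5→1 s6→2 s6→3 e7→2 s7→3 e9→2 s9→3 e10→2 s10→3 s10→4  — peak 4.

4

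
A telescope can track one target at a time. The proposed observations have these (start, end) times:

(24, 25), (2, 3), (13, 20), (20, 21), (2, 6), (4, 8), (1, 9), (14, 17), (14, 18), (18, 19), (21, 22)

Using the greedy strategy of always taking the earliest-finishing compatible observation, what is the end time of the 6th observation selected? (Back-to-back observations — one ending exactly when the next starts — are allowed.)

22

Sorted by end: (2,3)  (2,6)  (4,8)  (1,9)  (14,17)  (14,18)  (18,19)  (13,20)  (20,21)  (21,22)  (24,25)
take (2,3); skip (2,6); take (4,8); take (14,17); skip (14,18); take (18,19); skip (13,20); take (20,21); take (21,22); take (24,25).
Selected: (2,3) (4,8) (14,17) (18,19) (20,21) (21,22) (24,25)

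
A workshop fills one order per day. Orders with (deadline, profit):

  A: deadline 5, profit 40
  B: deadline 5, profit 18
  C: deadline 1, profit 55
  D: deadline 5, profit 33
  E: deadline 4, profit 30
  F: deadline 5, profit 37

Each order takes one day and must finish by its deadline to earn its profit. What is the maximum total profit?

Sort by profit descending; place each in the latest free slot ≤ its deadline.
By profit: C(d1,55), A(d5,40), F(d5,37), D(d5,33), E(d4,30), B(d5,18)
C→slot 1; A→slot 5; F→slot 4; D→slot 3; E→slot 2; B skipped.
Profit = 55 + 30 + 33 + 37 + 40 = 195

195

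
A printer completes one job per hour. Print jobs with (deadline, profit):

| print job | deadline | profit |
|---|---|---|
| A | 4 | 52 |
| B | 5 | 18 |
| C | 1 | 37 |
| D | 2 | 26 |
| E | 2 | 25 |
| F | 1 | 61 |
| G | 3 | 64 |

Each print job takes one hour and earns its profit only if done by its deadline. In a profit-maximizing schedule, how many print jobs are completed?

Profit order: G=64 F=61 A=52 C=37 D=26 E=25 B=18
Assign: G→slot 3, F→slot 1, A→slot 4, C skipped, D→slot 2, E skipped, B→slot 5.
Slots: [1:F] [2:D] [3:G] [4:A] [5:B]
5 of 7 scheduled.

5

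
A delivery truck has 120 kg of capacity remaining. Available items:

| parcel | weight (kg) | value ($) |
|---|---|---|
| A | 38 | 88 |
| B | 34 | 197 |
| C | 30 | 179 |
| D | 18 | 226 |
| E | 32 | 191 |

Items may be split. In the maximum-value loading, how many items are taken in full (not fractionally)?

4

Ratios (sorted): D 12.56, E 5.97, C 5.97, B 5.79, A 2.32
take D (18 @ 226); take E (32 @ 191); take C (30 @ 179); take B (34 @ 197); take 6/38 of A → 13.89. Capacity used 120/120.
4 item(s) taken whole; one partial (take 6/38 of A).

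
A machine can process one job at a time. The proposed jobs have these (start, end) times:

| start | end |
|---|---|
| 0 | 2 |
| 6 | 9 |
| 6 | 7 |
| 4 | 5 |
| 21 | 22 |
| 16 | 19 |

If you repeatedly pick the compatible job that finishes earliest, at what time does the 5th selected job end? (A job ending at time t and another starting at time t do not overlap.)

Greedy by earliest finish: after sorting by end time, pick each interval compatible with the last pick.
By end time: (0,2), (4,5), (6,7), (6,9), (16,19), (21,22).
Pick (0,2); next start ≥ 2 → (4,5); next start ≥ 5 → (6,7); next start ≥ 7 → (16,19); next start ≥ 19 → (21,22).
Selected: (0,2) (4,5) (6,7) (16,19) (21,22)

22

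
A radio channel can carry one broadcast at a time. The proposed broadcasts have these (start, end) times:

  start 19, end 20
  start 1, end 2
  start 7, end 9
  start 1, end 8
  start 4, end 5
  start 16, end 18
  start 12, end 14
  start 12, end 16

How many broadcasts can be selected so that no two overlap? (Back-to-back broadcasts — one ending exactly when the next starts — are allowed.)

Sorted by end: (1,2)  (4,5)  (1,8)  (7,9)  (12,14)  (12,16)  (16,18)  (19,20)
take (1,2); take (4,5); skip (1,8); take (7,9); take (12,14); take (16,18); take (19,20).
Selected 6 broadcasts.

6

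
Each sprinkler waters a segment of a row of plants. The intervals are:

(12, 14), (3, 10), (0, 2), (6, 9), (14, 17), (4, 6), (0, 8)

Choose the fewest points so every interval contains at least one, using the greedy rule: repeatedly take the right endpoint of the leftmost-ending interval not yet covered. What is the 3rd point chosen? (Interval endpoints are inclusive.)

14

By right end: [0,2]  [4,6]  [0,8]  [6,9]  [3,10]  [12,14]  [14,17]
[0,2] uncovered → point at 2; [4,6] uncovered → point at 6; [12,14] uncovered → point at 14.
Points: 2, 6, 14 (3 total).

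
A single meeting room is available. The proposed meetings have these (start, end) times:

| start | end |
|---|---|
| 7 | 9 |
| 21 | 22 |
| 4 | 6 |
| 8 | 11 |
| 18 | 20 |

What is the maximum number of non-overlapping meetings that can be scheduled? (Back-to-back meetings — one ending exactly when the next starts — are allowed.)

Sorted by end: (4,6)  (7,9)  (8,11)  (18,20)  (21,22)
take (4,6); take (7,9); take (18,20); take (21,22).
Selected 4 meetings.

4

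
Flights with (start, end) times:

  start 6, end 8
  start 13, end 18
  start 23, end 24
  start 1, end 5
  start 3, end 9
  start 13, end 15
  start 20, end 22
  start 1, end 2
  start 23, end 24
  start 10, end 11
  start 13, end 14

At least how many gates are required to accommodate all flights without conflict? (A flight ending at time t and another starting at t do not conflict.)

Count concurrent intervals with a sweep; the peak is the room count.
starts: [1, 1, 3, 6, 10, 13, 13, 13, 20, 23, 23]
ends:   [2, 5, 8, 9, 11, 14, 15, 18, 22, 24, 24]
s1→1 s1→2 e2→1 s3→2 e5→1 s6→2 e8→1 e9→0 s10→1 e11→0 s13→1 s13→2 s13→3  — peak 3.

3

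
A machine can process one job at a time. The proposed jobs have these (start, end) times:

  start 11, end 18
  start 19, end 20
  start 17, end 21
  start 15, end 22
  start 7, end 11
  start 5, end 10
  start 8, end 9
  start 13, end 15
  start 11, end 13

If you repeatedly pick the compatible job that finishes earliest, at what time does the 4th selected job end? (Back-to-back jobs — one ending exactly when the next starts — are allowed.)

20

Sort by end time and greedily take each interval whose start is ≥ the last chosen end.
Sorted by end: (8,9)  (5,10)  (7,11)  (11,13)  (13,15)  (11,18)  (19,20)  (17,21)  (15,22)
take (8,9); skip (7,11); take (11,13); take (13,15); take (19,20); skip (17,21).
Selected: (8,9) (11,13) (13,15) (19,20)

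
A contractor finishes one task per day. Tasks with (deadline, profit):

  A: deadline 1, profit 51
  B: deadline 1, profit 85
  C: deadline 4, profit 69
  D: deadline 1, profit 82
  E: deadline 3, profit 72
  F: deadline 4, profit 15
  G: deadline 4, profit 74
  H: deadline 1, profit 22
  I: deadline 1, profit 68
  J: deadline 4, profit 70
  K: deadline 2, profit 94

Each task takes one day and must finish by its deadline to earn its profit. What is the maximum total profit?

Profit order: K=94 B=85 D=82 G=74 E=72 J=70 C=69 I=68 A=51 H=22 F=15
Assign: K→slot 2, B→slot 1, D skipped, G→slot 4, E→slot 3, J skipped, C skipped, I skipped, A skipped, H skipped, F skipped.
Slots: [1:B] [2:K] [3:E] [4:G]
Profit = 85 + 94 + 72 + 74 = 325

325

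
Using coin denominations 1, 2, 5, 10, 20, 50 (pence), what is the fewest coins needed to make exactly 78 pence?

5

Greedy: take as many of the largest coin as possible, then repeat with the remainder.
78 = 1×50 + 1×20 + 1×5 + 1×2 + 1×1
Total coins = 1 + 1 + 1 + 1 + 1 = 5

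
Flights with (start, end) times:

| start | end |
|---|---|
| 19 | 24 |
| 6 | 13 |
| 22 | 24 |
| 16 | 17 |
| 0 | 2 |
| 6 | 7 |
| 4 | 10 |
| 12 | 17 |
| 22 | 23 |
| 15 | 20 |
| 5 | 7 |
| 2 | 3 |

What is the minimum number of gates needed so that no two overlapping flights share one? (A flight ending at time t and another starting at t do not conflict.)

Count concurrent intervals with a sweep; the peak is the room count.
starts: [0, 2, 4, 5, 6, 6, 12, 15, 16, 19, 22, 22]
ends:   [2, 3, 7, 7, 10, 13, 17, 17, 20, 23, 24, 24]
s0→1 e2→0 s2→1 e3→0 s4→1 s5→2 s6→3 s6→4  — peak 4.

4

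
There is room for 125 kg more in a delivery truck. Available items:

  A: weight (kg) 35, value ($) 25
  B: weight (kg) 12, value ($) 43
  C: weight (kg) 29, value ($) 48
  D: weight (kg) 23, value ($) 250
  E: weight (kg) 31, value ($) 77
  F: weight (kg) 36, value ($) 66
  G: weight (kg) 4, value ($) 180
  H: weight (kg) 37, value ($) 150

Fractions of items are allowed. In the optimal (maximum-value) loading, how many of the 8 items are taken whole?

Sort by value per unit weight and fill in that order.
Ratios (sorted): G 45.00, D 10.87, H 4.05, B 3.58, E 2.48, F 1.83, C 1.66, A 0.71
take G (4 @ 180); take D (23 @ 250); take H (37 @ 150); take B (12 @ 43); take E (31 @ 77); take 18/36 of F → 33.00. Capacity used 125/125.
5 item(s) taken whole; one partial (take 18/36 of F).

5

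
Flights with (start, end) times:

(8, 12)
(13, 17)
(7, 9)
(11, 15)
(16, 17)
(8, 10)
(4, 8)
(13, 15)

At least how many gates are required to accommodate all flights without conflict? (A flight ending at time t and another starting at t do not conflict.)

3

Events (time:±→running): 4:+→1 7:+→2 8:-→1 8:+→2 8:+→3 … peak 3.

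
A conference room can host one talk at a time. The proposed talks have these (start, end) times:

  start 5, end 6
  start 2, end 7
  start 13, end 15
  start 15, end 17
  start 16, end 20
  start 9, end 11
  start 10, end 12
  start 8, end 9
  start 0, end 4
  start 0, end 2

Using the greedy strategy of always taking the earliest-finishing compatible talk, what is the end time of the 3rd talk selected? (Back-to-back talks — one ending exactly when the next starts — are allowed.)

Order by finish time; keep every interval that doesn't clash with the previous kept one.
By end time: (0,2), (0,4), (5,6), (2,7), (8,9), (9,11), (10,12), (13,15), (15,17), (16,20).
Pick (0,2); next start ≥ 2 → (5,6); next start ≥ 6 → (8,9); next start ≥ 9 → (9,11); next start ≥ 11 → (13,15); next start ≥ 15 → (15,17).
Selected: (0,2) (5,6) (8,9) (9,11) (13,15) (15,17)

9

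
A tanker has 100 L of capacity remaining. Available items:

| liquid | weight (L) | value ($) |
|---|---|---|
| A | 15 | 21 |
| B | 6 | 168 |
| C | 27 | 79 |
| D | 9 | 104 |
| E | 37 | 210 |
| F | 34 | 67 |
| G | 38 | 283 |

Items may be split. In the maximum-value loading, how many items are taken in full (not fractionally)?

4

Order: B (168/6=28.00) > D (104/9=11.56) > G (283/38=7.45) > E (210/37=5.68) > C (79/27=2.93) > F (67/34=1.97) > A (21/15=1.40)
Fill: take B (6 @ 168) → take D (9 @ 104) → take G (38 @ 283) → take E (37 @ 210) → take 10/27 of C → 29.26; 100/100 used.
4 item(s) taken whole; one partial (take 10/27 of C).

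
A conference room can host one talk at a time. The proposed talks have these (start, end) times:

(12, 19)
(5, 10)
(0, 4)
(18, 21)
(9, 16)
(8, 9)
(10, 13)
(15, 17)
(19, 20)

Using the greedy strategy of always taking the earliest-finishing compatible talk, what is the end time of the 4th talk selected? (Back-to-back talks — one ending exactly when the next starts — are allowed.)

17

By end time: (0,4), (8,9), (5,10), (10,13), (9,16), (15,17), (12,19), (19,20), (18,21).
Pick (0,4); next start ≥ 4 → (8,9); next start ≥ 9 → (10,13); next start ≥ 13 → (15,17); next start ≥ 17 → (19,20).
Selected: (0,4) (8,9) (10,13) (15,17) (19,20)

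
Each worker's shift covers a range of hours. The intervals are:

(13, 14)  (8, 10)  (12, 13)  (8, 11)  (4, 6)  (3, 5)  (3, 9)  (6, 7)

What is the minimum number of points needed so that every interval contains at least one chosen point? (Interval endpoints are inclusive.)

4

By right end: [3,5]  [4,6]  [6,7]  [3,9]  [8,10]  [8,11]  [12,13]  [13,14]
[3,5] uncovered → point at 5; [6,7] uncovered → point at 7; [8,10] uncovered → point at 10; [12,13] uncovered → point at 13.
Points: 5, 7, 10, 13 (4 total).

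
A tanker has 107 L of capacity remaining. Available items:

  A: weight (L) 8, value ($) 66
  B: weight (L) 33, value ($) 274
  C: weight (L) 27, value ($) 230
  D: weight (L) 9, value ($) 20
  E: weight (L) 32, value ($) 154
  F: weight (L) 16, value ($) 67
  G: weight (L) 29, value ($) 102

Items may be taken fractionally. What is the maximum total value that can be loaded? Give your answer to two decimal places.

753.31

Sort by value per unit weight and fill in that order.
Ratios (sorted): C 8.52, B 8.30, A 8.25, E 4.81, F 4.19, G 3.52, D 2.22
take C (27 @ 230); take B (33 @ 274); take A (8 @ 66); take E (32 @ 154); take 7/16 of F → 29.31. Capacity used 107/107.
Total value = 753.31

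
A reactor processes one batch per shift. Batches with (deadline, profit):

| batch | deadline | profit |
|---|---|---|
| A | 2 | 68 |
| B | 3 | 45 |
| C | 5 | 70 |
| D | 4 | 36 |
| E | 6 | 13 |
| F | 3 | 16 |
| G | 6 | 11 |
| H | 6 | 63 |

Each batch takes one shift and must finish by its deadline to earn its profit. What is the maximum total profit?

Profit order: C=70 A=68 H=63 B=45 D=36 F=16 E=13 G=11
Assign: C→slot 5, A→slot 2, H→slot 6, B→slot 3, D→slot 4, F→slot 1, E skipped, G skipped.
Slots: [1:F] [2:A] [3:B] [4:D] [5:C] [6:H]
Profit = 16 + 68 + 45 + 36 + 70 + 63 = 298

298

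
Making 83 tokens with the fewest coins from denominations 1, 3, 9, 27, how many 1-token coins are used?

2

Use the largest denomination that fits, subtract, and repeat.
83 − 3×27→2 − 2×1→0
Count of 1: 2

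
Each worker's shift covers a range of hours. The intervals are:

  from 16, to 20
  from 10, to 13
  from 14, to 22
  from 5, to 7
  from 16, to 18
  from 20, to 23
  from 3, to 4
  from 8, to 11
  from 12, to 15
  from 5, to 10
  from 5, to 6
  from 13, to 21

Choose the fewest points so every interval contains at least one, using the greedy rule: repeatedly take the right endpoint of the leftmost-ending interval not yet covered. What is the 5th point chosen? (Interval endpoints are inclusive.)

18

Sort by right endpoint; whenever an interval is uncovered, place a point at its right end.
By right end: [3,4]  [5,6]  [5,7]  [5,10]  [8,11]  [10,13]  [12,15]  [16,18]  [16,20]  [13,21]  [14,22]  [20,23]
[3,4] uncovered → point at 4; [5,6] uncovered → point at 6; [8,11] uncovered → point at 11; [12,15] uncovered → point at 15; [16,18] uncovered → point at 18; [20,23] uncovered → point at 23.
Points: 4, 6, 11, 15, 18, 23 (6 total).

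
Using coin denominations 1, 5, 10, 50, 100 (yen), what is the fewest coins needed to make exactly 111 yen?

3

Use the largest denomination that fits, subtract, and repeat.
111 − 1×100→11 − 1×10→1 − 1×1→0
Total coins = 1 + 1 + 1 = 3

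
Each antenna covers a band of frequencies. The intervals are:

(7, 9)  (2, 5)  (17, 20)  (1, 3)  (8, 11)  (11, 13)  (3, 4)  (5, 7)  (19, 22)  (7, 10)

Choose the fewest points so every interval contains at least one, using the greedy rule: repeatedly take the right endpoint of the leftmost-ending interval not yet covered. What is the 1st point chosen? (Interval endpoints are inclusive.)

3

By right end: [1,3]  [3,4]  [2,5]  [5,7]  [7,9]  [7,10]  [8,11]  [11,13]  [17,20]  [19,22]
[1,3] uncovered → point at 3; [5,7] uncovered → point at 7; [8,11] uncovered → point at 11; [17,20] uncovered → point at 20.
Points: 3, 7, 11, 20 (4 total).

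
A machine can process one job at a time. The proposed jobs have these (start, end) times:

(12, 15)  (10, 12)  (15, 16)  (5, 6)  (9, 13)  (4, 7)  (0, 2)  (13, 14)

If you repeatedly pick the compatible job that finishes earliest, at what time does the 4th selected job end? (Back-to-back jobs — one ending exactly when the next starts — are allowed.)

14

Sort by end time and greedily take each interval whose start is ≥ the last chosen end.
Sorted by end: (0,2)  (5,6)  (4,7)  (10,12)  (9,13)  (13,14)  (12,15)  (15,16)
take (0,2); take (5,6); skip (4,7); take (10,12); skip (9,13); take (13,14); skip (12,15); take (15,16).
Selected: (0,2) (5,6) (10,12) (13,14) (15,16)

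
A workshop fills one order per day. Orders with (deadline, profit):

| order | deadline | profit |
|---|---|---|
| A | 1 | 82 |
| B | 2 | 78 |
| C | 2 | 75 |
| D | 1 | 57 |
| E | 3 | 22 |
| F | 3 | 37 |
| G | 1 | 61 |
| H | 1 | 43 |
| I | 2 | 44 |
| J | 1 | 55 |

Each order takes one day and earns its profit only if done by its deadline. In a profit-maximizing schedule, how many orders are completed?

By profit: A(d1,82), B(d2,78), C(d2,75), G(d1,61), D(d1,57), J(d1,55), I(d2,44), H(d1,43), F(d3,37), E(d3,22)
A→slot 1; B→slot 2; C skipped; G skipped; D skipped; J skipped; I skipped; H skipped; F→slot 3; E skipped.
3 of 10 scheduled.

3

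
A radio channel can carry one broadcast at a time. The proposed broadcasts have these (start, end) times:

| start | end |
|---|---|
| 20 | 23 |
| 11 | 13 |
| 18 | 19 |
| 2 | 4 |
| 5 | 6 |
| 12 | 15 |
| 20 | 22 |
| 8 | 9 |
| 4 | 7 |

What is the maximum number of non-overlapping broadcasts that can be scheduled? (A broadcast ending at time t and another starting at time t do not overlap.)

By end time: (2,4), (5,6), (4,7), (8,9), (11,13), (12,15), (18,19), (20,22), (20,23).
Pick (2,4); next start ≥ 4 → (5,6); next start ≥ 6 → (8,9); next start ≥ 9 → (11,13); next start ≥ 13 → (18,19); next start ≥ 19 → (20,22).
Selected 6 broadcasts.

6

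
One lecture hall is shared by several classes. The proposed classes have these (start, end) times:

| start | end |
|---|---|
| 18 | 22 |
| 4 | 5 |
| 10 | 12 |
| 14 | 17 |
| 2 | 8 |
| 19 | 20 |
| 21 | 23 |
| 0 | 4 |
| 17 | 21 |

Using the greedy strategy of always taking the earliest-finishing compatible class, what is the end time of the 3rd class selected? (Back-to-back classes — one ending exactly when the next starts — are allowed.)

Sort by end time and greedily take each interval whose start is ≥ the last chosen end.
By end time: (0,4), (4,5), (2,8), (10,12), (14,17), (19,20), (17,21), (18,22), (21,23).
Pick (0,4); next start ≥ 4 → (4,5); next start ≥ 5 → (10,12); next start ≥ 12 → (14,17); next start ≥ 17 → (19,20); next start ≥ 20 → (21,23).
Selected: (0,4) (4,5) (10,12) (14,17) (19,20) (21,23)

12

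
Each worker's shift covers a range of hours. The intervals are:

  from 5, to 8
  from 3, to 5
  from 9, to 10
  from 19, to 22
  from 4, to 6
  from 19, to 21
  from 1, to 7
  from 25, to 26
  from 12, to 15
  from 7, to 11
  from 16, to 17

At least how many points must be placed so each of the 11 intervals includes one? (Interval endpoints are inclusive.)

6

Sorted: [3,5] [4,6] [1,7] [5,8] [9,10] [7,11] [12,15] [16,17] [19,21] [19,22] [25,26]
{[3,5],[4,6],[1,7],[5,8]} hit by 5; {[9,10],[7,11]} hit by 10; {[12,15]} hit by 15; {[16,17]} hit by 17; {[19,21],[19,22]} hit by 21; {[25,26]} hit by 26.
Points: 5, 10, 15, 17, 21, 26 (6 total).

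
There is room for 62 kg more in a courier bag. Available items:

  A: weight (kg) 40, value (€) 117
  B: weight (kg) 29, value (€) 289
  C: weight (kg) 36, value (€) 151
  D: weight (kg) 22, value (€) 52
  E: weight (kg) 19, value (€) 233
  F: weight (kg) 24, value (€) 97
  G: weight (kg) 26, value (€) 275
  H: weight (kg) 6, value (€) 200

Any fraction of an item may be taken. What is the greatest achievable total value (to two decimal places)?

817.62

Greedy by value/weight ratio, highest first.
Order: H (200/6=33.33) > E (233/19=12.26) > G (275/26=10.58) > B (289/29=9.97) > C (151/36=4.19) > F (97/24=4.04) > A (117/40=2.92) > D (52/22=2.36)
Fill: take H (6 @ 200) → take E (19 @ 233) → take G (26 @ 275) → take 11/29 of B → 109.62; 62/62 used.
Total value = 817.62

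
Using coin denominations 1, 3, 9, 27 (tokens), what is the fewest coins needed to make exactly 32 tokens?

4

Greedy: take as many of the largest coin as possible, then repeat with the remainder.
32 − 1×27→5 − 1×3→2 − 2×1→0
Total coins = 1 + 1 + 2 = 4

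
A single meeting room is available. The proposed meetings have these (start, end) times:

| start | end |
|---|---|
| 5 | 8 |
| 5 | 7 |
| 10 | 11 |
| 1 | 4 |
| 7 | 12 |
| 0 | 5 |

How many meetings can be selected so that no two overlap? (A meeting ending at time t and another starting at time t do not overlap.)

Sort by end time and greedily take each interval whose start is ≥ the last chosen end.
Sorted by end: (1,4)  (0,5)  (5,7)  (5,8)  (10,11)  (7,12)
take (1,4); skip (0,5); take (5,7); take (10,11).
Selected 3 meetings.

3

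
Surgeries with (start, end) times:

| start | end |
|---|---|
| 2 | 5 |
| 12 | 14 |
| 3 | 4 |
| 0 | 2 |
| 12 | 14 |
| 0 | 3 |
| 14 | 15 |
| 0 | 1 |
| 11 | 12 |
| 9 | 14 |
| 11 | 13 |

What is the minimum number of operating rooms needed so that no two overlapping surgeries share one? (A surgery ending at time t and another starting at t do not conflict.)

starts: [0, 0, 0, 2, 3, 9, 11, 11, 12, 12, 14]
ends:   [1, 2, 3, 4, 5, 12, 13, 14, 14, 14, 15]
s0→1 s0→2 s0→3 e1→2 e2→1 s2→2 e3→1 s3→2 e4→1 e5→0 s9→1 s11→2 s11→3 e12→2 s12→3 s12→4  — peak 4.

4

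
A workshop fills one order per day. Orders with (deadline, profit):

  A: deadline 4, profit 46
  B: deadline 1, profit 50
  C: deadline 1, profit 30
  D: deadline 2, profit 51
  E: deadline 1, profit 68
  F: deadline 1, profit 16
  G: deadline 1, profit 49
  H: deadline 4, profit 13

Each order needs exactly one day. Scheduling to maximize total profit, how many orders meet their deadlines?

Sort by profit descending; place each in the latest free slot ≤ its deadline.
By profit: E(d1,68), D(d2,51), B(d1,50), G(d1,49), A(d4,46), C(d1,30), F(d1,16), H(d4,13)
E→slot 1; D→slot 2; B skipped; G skipped; A→slot 4; C skipped; F skipped; H→slot 3.
4 of 8 scheduled.

4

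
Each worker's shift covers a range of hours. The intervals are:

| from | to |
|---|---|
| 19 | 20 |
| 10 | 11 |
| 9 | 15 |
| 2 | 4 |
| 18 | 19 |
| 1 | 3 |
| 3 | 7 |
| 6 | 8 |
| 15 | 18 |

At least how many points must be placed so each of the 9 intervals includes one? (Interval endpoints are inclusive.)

5

Sort by right endpoint; whenever an interval is uncovered, place a point at its right end.
Sorted: [1,3] [2,4] [3,7] [6,8] [10,11] [9,15] [15,18] [18,19] [19,20]
{[1,3],[2,4],[3,7]} hit by 3; {[6,8]} hit by 8; {[10,11],[9,15]} hit by 11; {[15,18],[18,19]} hit by 18; {[19,20]} hit by 20.
Points: 3, 8, 11, 18, 20 (5 total).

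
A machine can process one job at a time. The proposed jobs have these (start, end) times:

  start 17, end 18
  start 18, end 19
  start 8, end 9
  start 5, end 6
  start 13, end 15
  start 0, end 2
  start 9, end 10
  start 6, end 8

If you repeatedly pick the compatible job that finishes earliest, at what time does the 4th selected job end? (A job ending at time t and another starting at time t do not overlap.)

Sort by end time and greedily take each interval whose start is ≥ the last chosen end.
Sorted by end: (0,2)  (5,6)  (6,8)  (8,9)  (9,10)  (13,15)  (17,18)  (18,19)
take (0,2); take (5,6); take (6,8); take (8,9); take (9,10); take (13,15); take (17,18); take (18,19).
Selected: (0,2) (5,6) (6,8) (8,9) (9,10) (13,15) (17,18) (18,19)

9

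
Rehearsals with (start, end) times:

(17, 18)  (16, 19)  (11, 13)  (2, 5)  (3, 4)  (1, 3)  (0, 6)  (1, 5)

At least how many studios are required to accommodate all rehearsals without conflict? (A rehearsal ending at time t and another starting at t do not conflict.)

Count concurrent intervals with a sweep; the peak is the room count.
Events (time:±→running): 0:+→1 1:+→2 1:+→3 2:+→4 … peak 4.

4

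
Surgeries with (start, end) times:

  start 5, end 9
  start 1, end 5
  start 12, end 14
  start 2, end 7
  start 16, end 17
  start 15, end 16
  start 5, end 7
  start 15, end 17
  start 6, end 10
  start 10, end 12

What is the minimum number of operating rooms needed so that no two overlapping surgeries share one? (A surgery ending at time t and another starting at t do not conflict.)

4

The answer is the maximum number of intervals overlapping at any instant.
starts: [1, 2, 5, 5, 6, 10, 12, 15, 15, 16]
ends:   [5, 7, 7, 9, 10, 12, 14, 16, 17, 17]
s1→1 s2→2 e5→1 s5→2 s5→3 s6→4  — peak 4.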